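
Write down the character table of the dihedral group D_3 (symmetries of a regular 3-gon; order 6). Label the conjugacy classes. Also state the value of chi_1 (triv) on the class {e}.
Conjugacy classes: {e} of size 1, {r^1, r^2} of size 2, {s, sr, ..., sr^2} of size 3.
Character table:
  irrep \ class              {e} (size 1)  {r^1, r^2} (size 2)  {s, sr, ..., sr^2} (size 3)
  chi_1 (triv)               1             1                    1                          
  chi_2 (sign: r->1, s->-1)  1             1                    -1                         
  chi_3 (2d, j=1)            2             -1                   0                          

Spot check: chi_1 (triv) on {e} = 1.

Solution. D_3 has order 2*3 = 6 with 3 conjugacy classes, hence 3 irreducibles. Sum of squared dims 1 + 1 + 4 = 6 = |G|. Linear characters come from the abelianisation; the 2-dimensional irreps have character r^k -> 2*cos(2*pi*j*k/3), reflections -> 0.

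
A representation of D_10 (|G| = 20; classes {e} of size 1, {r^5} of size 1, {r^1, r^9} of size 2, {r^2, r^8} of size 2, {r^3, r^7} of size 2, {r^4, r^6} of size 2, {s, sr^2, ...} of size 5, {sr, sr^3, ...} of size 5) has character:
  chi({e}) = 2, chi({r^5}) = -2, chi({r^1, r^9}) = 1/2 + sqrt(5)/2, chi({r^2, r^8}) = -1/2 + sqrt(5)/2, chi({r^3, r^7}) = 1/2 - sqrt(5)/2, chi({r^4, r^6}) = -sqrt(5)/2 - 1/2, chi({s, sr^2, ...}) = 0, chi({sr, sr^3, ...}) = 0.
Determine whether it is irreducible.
Irreducible: <chi, chi> = 1.

Explanation: <chi, chi> = (1/|G|) sum_C |C| * |chi(C)|^2 = (1/20)[1*|2|^2 + 1*|-2|^2 + 2*|1/2 + sqrt(5)/2|^2 + 2*|-1/2 + sqrt(5)/2|^2 + 2*|1/2 - sqrt(5)/2|^2 + 2*|-sqrt(5)/2 - 1/2|^2 + 5*|0|^2 + 5*|0|^2]
  = (1/20)[(4) + (4) + (sqrt(5) + 3) + (3 - sqrt(5)) + (3 - sqrt(5)) + (sqrt(5) + 3) + (0) + (0)] = 20/20 = 1.
A character is irreducible iff <chi, chi> = 1, so this representation is irreducible.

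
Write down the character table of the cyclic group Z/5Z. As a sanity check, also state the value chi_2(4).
Character table of Z/5Z (irreps indexed chi_0,...,chi_4 with chi_k(m) = zeta_5^(k*m), zeta_5 = exp(2*pi*i/5)):
  irrep \ class  {0} (size 1)  {1} (size 1)    {2} (size 1)    {3} (size 1)    {4} (size 1)  
  chi_0          1             1               1               1               1             
  chi_1          1             exp(2*I*pi/5)   exp(4*I*pi/5)   exp(-4*I*pi/5)  exp(-2*I*pi/5)
  chi_2          1             exp(4*I*pi/5)   exp(-2*I*pi/5)  exp(2*I*pi/5)   exp(-4*I*pi/5)
  chi_3          1             exp(-4*I*pi/5)  exp(2*I*pi/5)   exp(-2*I*pi/5)  exp(4*I*pi/5) 
  chi_4          1             exp(-2*I*pi/5)  exp(-4*I*pi/5)  exp(4*I*pi/5)   exp(2*I*pi/5) 

Spot check: chi_2(4) = zeta_5^(2*4) = zeta_5^8 = exp(-4*I*pi/5).

Solution. Z/5Z is abelian, so all 5 irreducible complex representations are 1-dimensional. They are given by chi_k(m) = zeta_5^(k*m) for k = 0,...,4. Row orthogonality: sum_m chi_k(m) conj(chi_l(m)) = 5 * [k = l].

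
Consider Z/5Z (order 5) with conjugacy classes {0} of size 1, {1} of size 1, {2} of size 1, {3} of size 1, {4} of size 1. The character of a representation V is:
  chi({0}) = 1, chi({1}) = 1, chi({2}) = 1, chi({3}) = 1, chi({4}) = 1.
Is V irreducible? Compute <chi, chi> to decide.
Irreducible: <chi, chi> = 1.

Proof sketch: <chi, chi> = (1/|G|) sum_C |C| * |chi(C)|^2 = (1/5)[1*|1|^2 + 1*|1|^2 + 1*|1|^2 + 1*|1|^2 + 1*|1|^2]
  = (1/5)[(1) + (1) + (1) + (1) + (1)] = 5/5 = 1.
(Exp terms are combined using exp(i*s)*conj(exp(i*t)) = exp(i*(s-t)), and sums of them are collapsed using the identity that for every m > 1 the m distinct m-th roots of unity sum to 0, e.g. 1 + exp(2*I*pi/3) + exp(-2*I*pi/3) = 0.)
A character is irreducible iff <chi, chi> = 1, so this representation is irreducible.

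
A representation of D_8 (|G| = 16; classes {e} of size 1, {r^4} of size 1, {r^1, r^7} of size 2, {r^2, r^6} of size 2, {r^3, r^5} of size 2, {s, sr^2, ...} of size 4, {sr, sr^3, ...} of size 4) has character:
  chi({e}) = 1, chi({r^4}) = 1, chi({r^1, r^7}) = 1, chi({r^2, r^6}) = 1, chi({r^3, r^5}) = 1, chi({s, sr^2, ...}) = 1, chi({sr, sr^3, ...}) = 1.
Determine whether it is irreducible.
Irreducible: <chi, chi> = 1.

Derivation: <chi, chi> = (1/|G|) sum_C |C| * |chi(C)|^2 = (1/16)[1*|1|^2 + 1*|1|^2 + 2*|1|^2 + 2*|1|^2 + 2*|1|^2 + 4*|1|^2 + 4*|1|^2]
  = (1/16)[(1) + (1) + (2) + (2) + (2) + (4) + (4)] = 16/16 = 1.
A character is irreducible iff <chi, chi> = 1, so this representation is irreducible.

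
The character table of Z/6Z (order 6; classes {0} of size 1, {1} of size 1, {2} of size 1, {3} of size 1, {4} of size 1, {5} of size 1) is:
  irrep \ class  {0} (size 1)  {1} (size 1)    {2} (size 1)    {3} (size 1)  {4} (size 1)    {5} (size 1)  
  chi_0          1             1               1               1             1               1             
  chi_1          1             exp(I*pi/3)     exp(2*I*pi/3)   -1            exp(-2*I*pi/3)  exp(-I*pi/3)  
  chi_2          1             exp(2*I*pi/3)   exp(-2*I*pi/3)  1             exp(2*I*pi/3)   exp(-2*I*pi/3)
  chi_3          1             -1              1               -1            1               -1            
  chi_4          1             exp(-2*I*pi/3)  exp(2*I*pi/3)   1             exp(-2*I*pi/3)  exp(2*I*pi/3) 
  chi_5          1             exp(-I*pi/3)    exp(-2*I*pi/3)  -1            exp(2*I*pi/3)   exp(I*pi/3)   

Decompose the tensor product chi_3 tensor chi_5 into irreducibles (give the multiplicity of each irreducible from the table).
chi_3 tensor chi_5 = chi_2 (all other irreducibles have multiplicity 0).

Solution. The character of a tensor product is the pointwise product (chi_3 * chi_5)(C) = chi_3(C) * chi_5(C):
  {0}: (1)*(1), {1}: (-1)*(exp(-I*pi/3)), {2}: (1)*(exp(-2*I*pi/3)), {3}: (-1)*(-1), {4}: (1)*(exp(2*I*pi/3)), {5}: (-1)*(exp(I*pi/3))
so (chi_3 * chi_5) takes values
  {0} -> 1, {1} -> -exp(-I*pi/3), {2} -> exp(-2*I*pi/3), {3} -> 1, {4} -> exp(2*I*pi/3), {5} -> -exp(I*pi/3).
Now take the inner product of this character with each irreducible chi from the table, <chi_3*chi_5, chi> = (1/6) sum_C |C| (chi_3*chi_5)(C) conj(chi(C)):
  <chi_3*chi_5, chi_0> = (1/6)[1*(1)*conj(1) + 1*(-exp(-I*pi/3))*conj(1) + 1*(exp(-2*I*pi/3))*conj(1) + 1*(1)*conj(1) + 1*(exp(2*I*pi/3))*conj(1) + 1*(-exp(I*pi/3))*conj(1)]
      = (1/6)[(1) + (-exp(-I*pi/3)) + (exp(-2*I*pi/3)) + (1) + (exp(2*I*pi/3)) + (-exp(I*pi/3))] = 0/6 = 0
  <chi_3*chi_5, chi_1> = (1/6)[1*(1)*conj(1) + 1*(-exp(-I*pi/3))*conj(exp(I*pi/3)) + 1*(exp(-2*I*pi/3))*conj(exp(2*I*pi/3)) + 1*(1)*conj(-1) + 1*(exp(2*I*pi/3))*conj(exp(-2*I*pi/3)) + 1*(-exp(I*pi/3))*conj(exp(-I*pi/3))]
      = (1/6)[(1) + (-exp(-2*I*pi/3)) + (exp(2*I*pi/3)) + (-1) + (exp(-2*I*pi/3)) + (-exp(2*I*pi/3))] = 0/6 = 0
  <chi_3*chi_5, chi_2> = (1/6)[1*(1)*conj(1) + 1*(-exp(-I*pi/3))*conj(exp(2*I*pi/3)) + 1*(exp(-2*I*pi/3))*conj(exp(-2*I*pi/3)) + 1*(1)*conj(1) + 1*(exp(2*I*pi/3))*conj(exp(2*I*pi/3)) + 1*(-exp(I*pi/3))*conj(exp(-2*I*pi/3))]
      = (1/6)[(1) + (1) + (1) + (1) + (1) + (1)] = 6/6 = 1
  <chi_3*chi_5, chi_3> = (1/6)[1*(1)*conj(1) + 1*(-exp(-I*pi/3))*conj(-1) + 1*(exp(-2*I*pi/3))*conj(1) + 1*(1)*conj(-1) + 1*(exp(2*I*pi/3))*conj(1) + 1*(-exp(I*pi/3))*conj(-1)]
      = (1/6)[(1) + (exp(-I*pi/3)) + (exp(-2*I*pi/3)) + (-1) + (exp(2*I*pi/3)) + (exp(I*pi/3))] = 0/6 = 0
  <chi_3*chi_5, chi_4> = (1/6)[1*(1)*conj(1) + 1*(-exp(-I*pi/3))*conj(exp(-2*I*pi/3)) + 1*(exp(-2*I*pi/3))*conj(exp(2*I*pi/3)) + 1*(1)*conj(1) + 1*(exp(2*I*pi/3))*conj(exp(-2*I*pi/3)) + 1*(-exp(I*pi/3))*conj(exp(2*I*pi/3))]
      = (1/6)[(1) + (-exp(I*pi/3)) + (exp(2*I*pi/3)) + (1) + (exp(-2*I*pi/3)) + (-exp(-I*pi/3))] = 0/6 = 0
  <chi_3*chi_5, chi_5> = (1/6)[1*(1)*conj(1) + 1*(-exp(-I*pi/3))*conj(exp(-I*pi/3)) + 1*(exp(-2*I*pi/3))*conj(exp(-2*I*pi/3)) + 1*(1)*conj(-1) + 1*(exp(2*I*pi/3))*conj(exp(2*I*pi/3)) + 1*(-exp(I*pi/3))*conj(exp(I*pi/3))]
      = (1/6)[(1) + (-1) + (1) + (-1) + (1) + (-1)] = 0/6 = 0
(Exp terms are combined using exp(i*s)*conj(exp(i*t)) = exp(i*(s-t)), and sums of them are collapsed using the identity that for every m > 1 the m distinct m-th roots of unity sum to 0, e.g. 1 + exp(2*I*pi/3) + exp(-2*I*pi/3) = 0.)
Hence the multiplicities are chi_2: 1. Dimension check: dim(chi_3)*dim(chi_5) = 1*1 = 1 and sum (mult * dim) = 1*1 = 1.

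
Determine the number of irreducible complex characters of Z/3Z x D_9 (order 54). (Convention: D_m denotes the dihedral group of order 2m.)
18

Details: The number of irreducible complex representations of a finite group equals its number of conjugacy classes. For a direct product, #classes(G x H) = #classes(G) * #classes(H). Z/3Z has 3 classes (abelian), D_9 has 6 classes, so 3 * 6 = 18, so Z/3Z x D_9 (order 54) has exactly 18 irreducible complex representations.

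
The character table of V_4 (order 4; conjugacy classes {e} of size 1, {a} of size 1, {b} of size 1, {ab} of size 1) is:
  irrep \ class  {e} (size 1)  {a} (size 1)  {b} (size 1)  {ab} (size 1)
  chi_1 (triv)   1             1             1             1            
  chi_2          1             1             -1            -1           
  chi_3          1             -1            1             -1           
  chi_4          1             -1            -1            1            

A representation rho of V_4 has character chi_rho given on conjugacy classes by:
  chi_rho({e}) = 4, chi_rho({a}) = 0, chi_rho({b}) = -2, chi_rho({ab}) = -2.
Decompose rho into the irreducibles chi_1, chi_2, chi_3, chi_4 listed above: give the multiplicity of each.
Multiplicities: chi_1: 0, chi_2: 2, chi_3: 1, chi_4: 1.

Explanation: Use <chi_rho, chi> = (1/|G|) sum_C |C| * chi_rho(C) * conj(chi(C)) with |G| = 4 for each irreducible chi in the table:
  <chi_rho, chi_1> = (1/4)[1*(4)*conj(1) + 1*(0)*conj(1) + 1*(-2)*conj(1) + 1*(-2)*conj(1)]
      = (1/4)[(4) + (0) + (-2) + (-2)] = 0/4 = 0
  <chi_rho, chi_2> = (1/4)[1*(4)*conj(1) + 1*(0)*conj(1) + 1*(-2)*conj(-1) + 1*(-2)*conj(-1)]
      = (1/4)[(4) + (0) + (2) + (2)] = 8/4 = 2
  <chi_rho, chi_3> = (1/4)[1*(4)*conj(1) + 1*(0)*conj(-1) + 1*(-2)*conj(1) + 1*(-2)*conj(-1)]
      = (1/4)[(4) + (0) + (-2) + (2)] = 4/4 = 1
  <chi_rho, chi_4> = (1/4)[1*(4)*conj(1) + 1*(0)*conj(-1) + 1*(-2)*conj(-1) + 1*(-2)*conj(1)]
      = (1/4)[(4) + (0) + (2) + (-2)] = 4/4 = 1
Dimension check: dim(rho) = sum (mult * dim) = 0*1 + 2*1 + 1*1 + 1*1 = 4 = chi_rho(e) = 4.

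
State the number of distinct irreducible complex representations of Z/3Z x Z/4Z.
12

Justification: The number of irreducible complex representations of a finite group equals its number of conjugacy classes. Z/3Z x Z/4Z is abelian of order 12, so every element is its own conjugacy class: 12 classes, so Z/3Z x Z/4Z (order 12) has exactly 12 irreducible complex representations.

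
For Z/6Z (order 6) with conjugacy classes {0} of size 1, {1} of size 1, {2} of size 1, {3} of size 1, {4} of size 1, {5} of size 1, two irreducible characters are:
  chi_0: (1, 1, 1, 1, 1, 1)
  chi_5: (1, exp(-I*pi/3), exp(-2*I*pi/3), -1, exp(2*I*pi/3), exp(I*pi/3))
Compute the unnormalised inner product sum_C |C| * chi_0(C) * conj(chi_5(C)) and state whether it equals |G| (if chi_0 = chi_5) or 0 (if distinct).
Sum = 0; so <chi_0, chi_5> = 0 (distinct irreducibles are orthogonal).

Justification: Compute term by term over conjugacy classes (|C| * chi_0(C) * conj(chi_5(C))):
  1*(1)*conj(1) + 1*(1)*conj(exp(-I*pi/3)) + 1*(1)*conj(exp(-2*I*pi/3)) + 1*(1)*conj(-1) + 1*(1)*conj(exp(2*I*pi/3)) + 1*(1)*conj(exp(I*pi/3))
  = (1) + (exp(I*pi/3)) + (exp(2*I*pi/3)) + (-1) + (exp(-2*I*pi/3)) + (exp(-I*pi/3))
  = 0.
(Exp terms are combined using exp(i*s)*conj(exp(i*t)) = exp(i*(s-t)), and sums of them are collapsed using the identity that for every m > 1 the m distinct m-th roots of unity sum to 0, e.g. 1 + exp(2*I*pi/3) + exp(-2*I*pi/3) = 0.)
Dividing by |G| = 6 gives 0/6 = 0, matching the row-orthogonality relation <chi_0, chi_5> = [chi_0 = chi_5].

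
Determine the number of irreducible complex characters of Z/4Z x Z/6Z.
24

Why: The number of irreducible complex representations of a finite group equals its number of conjugacy classes. Z/4Z x Z/6Z is abelian of order 24, so every element is its own conjugacy class: 24 classes, so Z/4Z x Z/6Z (order 24) has exactly 24 irreducible complex representations.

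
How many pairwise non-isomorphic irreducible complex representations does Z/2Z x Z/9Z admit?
18

Details: The number of irreducible complex representations of a finite group equals its number of conjugacy classes. Z/2Z x Z/9Z is abelian of order 18, so every element is its own conjugacy class: 18 classes, so Z/2Z x Z/9Z (order 18) has exactly 18 irreducible complex representations.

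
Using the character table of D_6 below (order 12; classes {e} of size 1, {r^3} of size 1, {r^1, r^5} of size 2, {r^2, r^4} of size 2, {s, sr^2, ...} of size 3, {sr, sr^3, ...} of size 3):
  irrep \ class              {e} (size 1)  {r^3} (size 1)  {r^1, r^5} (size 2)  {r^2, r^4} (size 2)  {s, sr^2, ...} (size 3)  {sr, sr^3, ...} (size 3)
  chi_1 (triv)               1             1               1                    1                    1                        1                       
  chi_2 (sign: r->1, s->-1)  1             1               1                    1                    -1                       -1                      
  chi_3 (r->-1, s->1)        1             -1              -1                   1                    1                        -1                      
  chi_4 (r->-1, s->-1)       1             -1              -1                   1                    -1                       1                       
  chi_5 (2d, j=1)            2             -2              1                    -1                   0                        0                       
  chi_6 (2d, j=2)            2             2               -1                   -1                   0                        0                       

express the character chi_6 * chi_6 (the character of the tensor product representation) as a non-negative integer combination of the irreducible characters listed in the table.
chi_6 tensor chi_6 = chi_1 + chi_2 + chi_6 (all other irreducibles have multiplicity 0).

Argument: The character of a tensor product is the pointwise product (chi_6 * chi_6)(C) = chi_6(C) * chi_6(C):
  {e}: (2)*(2), {r^3}: (2)*(2), {r^1, r^5}: (-1)*(-1), {r^2, r^4}: (-1)*(-1), {s, sr^2, ...}: (0)*(0), {sr, sr^3, ...}: (0)*(0)
so (chi_6 * chi_6) takes values
  {e} -> 4, {r^3} -> 4, {r^1, r^5} -> 1, {r^2, r^4} -> 1, {s, sr^2, ...} -> 0, {sr, sr^3, ...} -> 0.
Now take the inner product of this character with each irreducible chi from the table, <chi_6*chi_6, chi> = (1/12) sum_C |C| (chi_6*chi_6)(C) conj(chi(C)):
  <chi_6*chi_6, chi_1> = (1/12)[1*(4)*conj(1) + 1*(4)*conj(1) + 2*(1)*conj(1) + 2*(1)*conj(1) + 3*(0)*conj(1) + 3*(0)*conj(1)]
      = (1/12)[(4) + (4) + (2) + (2) + (0) + (0)] = 12/12 = 1
  <chi_6*chi_6, chi_2> = (1/12)[1*(4)*conj(1) + 1*(4)*conj(1) + 2*(1)*conj(1) + 2*(1)*conj(1) + 3*(0)*conj(-1) + 3*(0)*conj(-1)]
      = (1/12)[(4) + (4) + (2) + (2) + (0) + (0)] = 12/12 = 1
  <chi_6*chi_6, chi_3> = (1/12)[1*(4)*conj(1) + 1*(4)*conj(-1) + 2*(1)*conj(-1) + 2*(1)*conj(1) + 3*(0)*conj(1) + 3*(0)*conj(-1)]
      = (1/12)[(4) + (-4) + (-2) + (2) + (0) + (0)] = 0/12 = 0
  <chi_6*chi_6, chi_4> = (1/12)[1*(4)*conj(1) + 1*(4)*conj(-1) + 2*(1)*conj(-1) + 2*(1)*conj(1) + 3*(0)*conj(-1) + 3*(0)*conj(1)]
      = (1/12)[(4) + (-4) + (-2) + (2) + (0) + (0)] = 0/12 = 0
  <chi_6*chi_6, chi_5> = (1/12)[1*(4)*conj(2) + 1*(4)*conj(-2) + 2*(1)*conj(1) + 2*(1)*conj(-1) + 3*(0)*conj(0) + 3*(0)*conj(0)]
      = (1/12)[(8) + (-8) + (2) + (-2) + (0) + (0)] = 0/12 = 0
  <chi_6*chi_6, chi_6> = (1/12)[1*(4)*conj(2) + 1*(4)*conj(2) + 2*(1)*conj(-1) + 2*(1)*conj(-1) + 3*(0)*conj(0) + 3*(0)*conj(0)]
      = (1/12)[(8) + (8) + (-2) + (-2) + (0) + (0)] = 12/12 = 1
Hence the multiplicities are chi_1: 1, chi_2: 1, chi_6: 1. Dimension check: dim(chi_6)*dim(chi_6) = 2*2 = 4 and sum (mult * dim) = 1*1 + 1*1 + 1*2 = 4.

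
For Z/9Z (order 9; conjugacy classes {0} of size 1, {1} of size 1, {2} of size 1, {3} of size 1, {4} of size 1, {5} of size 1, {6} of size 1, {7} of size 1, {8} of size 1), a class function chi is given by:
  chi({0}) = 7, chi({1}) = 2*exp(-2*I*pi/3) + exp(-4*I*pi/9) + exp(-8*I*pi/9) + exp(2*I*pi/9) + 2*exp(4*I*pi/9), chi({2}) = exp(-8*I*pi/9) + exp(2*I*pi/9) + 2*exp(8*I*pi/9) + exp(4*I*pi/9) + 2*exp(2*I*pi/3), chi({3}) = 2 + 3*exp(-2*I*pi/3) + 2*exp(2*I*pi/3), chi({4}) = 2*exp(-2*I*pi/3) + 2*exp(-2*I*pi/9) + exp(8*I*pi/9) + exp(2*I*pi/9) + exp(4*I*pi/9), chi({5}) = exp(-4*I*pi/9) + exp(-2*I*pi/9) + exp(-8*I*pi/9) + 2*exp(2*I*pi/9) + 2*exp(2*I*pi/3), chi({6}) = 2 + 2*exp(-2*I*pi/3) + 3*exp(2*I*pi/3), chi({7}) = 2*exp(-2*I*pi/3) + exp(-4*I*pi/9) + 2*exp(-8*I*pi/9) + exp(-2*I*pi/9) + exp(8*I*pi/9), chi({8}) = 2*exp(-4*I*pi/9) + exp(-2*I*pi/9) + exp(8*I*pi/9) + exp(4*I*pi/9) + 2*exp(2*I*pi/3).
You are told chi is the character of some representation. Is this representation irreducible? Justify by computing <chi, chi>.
Not irreducible (reducible): <chi, chi> = 11 > 1.

Why: <chi, chi> = (1/|G|) sum_C |C| * |chi(C)|^2 = (1/9)[1*|7|^2 + 1*|2*exp(-2*I*pi/3) + exp(-4*I*pi/9) + exp(-8*I*pi/9) + exp(2*I*pi/9) + 2*exp(4*I*pi/9)|^2 + 1*|exp(-8*I*pi/9) + exp(2*I*pi/9) + 2*exp(8*I*pi/9) + exp(4*I*pi/9) + 2*exp(2*I*pi/3)|^2 + 1*|2 + 3*exp(-2*I*pi/3) + 2*exp(2*I*pi/3)|^2 + 1*|2*exp(-2*I*pi/3) + 2*exp(-2*I*pi/9) + exp(8*I*pi/9) + exp(2*I*pi/9) + exp(4*I*pi/9)|^2 + 1*|exp(-4*I*pi/9) + exp(-2*I*pi/9) + exp(-8*I*pi/9) + 2*exp(2*I*pi/9) + 2*exp(2*I*pi/3)|^2 + 1*|2 + 2*exp(-2*I*pi/3) + 3*exp(2*I*pi/3)|^2 + 1*|2*exp(-2*I*pi/3) + exp(-4*I*pi/9) + 2*exp(-8*I*pi/9) + exp(-2*I*pi/9) + exp(8*I*pi/9)|^2 + 1*|2*exp(-4*I*pi/9) + exp(-2*I*pi/9) + exp(8*I*pi/9) + exp(4*I*pi/9) + 2*exp(2*I*pi/3)|^2]
  = (1/9)[(49) + (11 + 6*exp(-2*I*pi/9) + 9*exp(-8*I*pi/9) + 3*exp(-2*I*pi/3) + exp(-4*I*pi/9) + exp(4*I*pi/9) + 3*exp(2*I*pi/3) + 9*exp(8*I*pi/9) + 6*exp(2*I*pi/9)) + (11 + 6*exp(-4*I*pi/9) + 9*exp(-2*I*pi/9) + 3*exp(-2*I*pi/3) + exp(-8*I*pi/9) + exp(8*I*pi/9) + 3*exp(2*I*pi/3) + 9*exp(2*I*pi/9) + 6*exp(4*I*pi/9)) + (1) + (11 + 9*exp(-4*I*pi/9) + 3*exp(-2*I*pi/3) + 6*exp(-8*I*pi/9) + exp(-2*I*pi/9) + exp(2*I*pi/9) + 6*exp(8*I*pi/9) + 3*exp(2*I*pi/3) + 9*exp(4*I*pi/9)) + (11 + 9*exp(-4*I*pi/9) + 3*exp(-2*I*pi/3) + 6*exp(-8*I*pi/9) + exp(-2*I*pi/9) + exp(2*I*pi/9) + 6*exp(8*I*pi/9) + 3*exp(2*I*pi/3) + 9*exp(4*I*pi/9)) + (1) + (11 + 6*exp(-4*I*pi/9) + 9*exp(-2*I*pi/9) + 3*exp(-2*I*pi/3) + exp(-8*I*pi/9) + exp(8*I*pi/9) + 3*exp(2*I*pi/3) + 9*exp(2*I*pi/9) + 6*exp(4*I*pi/9)) + (11 + 6*exp(-2*I*pi/9) + 9*exp(-8*I*pi/9) + 3*exp(-2*I*pi/3) + exp(-4*I*pi/9) + exp(4*I*pi/9) + 3*exp(2*I*pi/3) + 9*exp(8*I*pi/9) + 6*exp(2*I*pi/9))] = 99/9 = 11.
(Exp terms are combined using exp(i*s)*conj(exp(i*t)) = exp(i*(s-t)), and sums of them are collapsed using the identity that for every m > 1 the m distinct m-th roots of unity sum to 0, e.g. 1 + exp(2*I*pi/3) + exp(-2*I*pi/3) = 0.)
A character is irreducible iff <chi, chi> = 1, so this representation is reducible.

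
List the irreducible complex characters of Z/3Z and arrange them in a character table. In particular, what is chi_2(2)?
Character table of Z/3Z (irreps indexed chi_0,...,chi_2 with chi_k(m) = zeta_3^(k*m), zeta_3 = exp(2*pi*i/3)):
  irrep \ class  {0} (size 1)  {1} (size 1)    {2} (size 1)  
  chi_0          1             1               1             
  chi_1          1             exp(2*I*pi/3)   exp(-2*I*pi/3)
  chi_2          1             exp(-2*I*pi/3)  exp(2*I*pi/3) 

Spot check: chi_2(2) = zeta_3^(2*2) = zeta_3^4 = exp(2*I*pi/3).

Reasoning: Z/3Z is abelian, so all 3 irreducible complex representations are 1-dimensional. They are given by chi_k(m) = zeta_3^(k*m) for k = 0,...,2. Row orthogonality: sum_m chi_k(m) conj(chi_l(m)) = 3 * [k = l].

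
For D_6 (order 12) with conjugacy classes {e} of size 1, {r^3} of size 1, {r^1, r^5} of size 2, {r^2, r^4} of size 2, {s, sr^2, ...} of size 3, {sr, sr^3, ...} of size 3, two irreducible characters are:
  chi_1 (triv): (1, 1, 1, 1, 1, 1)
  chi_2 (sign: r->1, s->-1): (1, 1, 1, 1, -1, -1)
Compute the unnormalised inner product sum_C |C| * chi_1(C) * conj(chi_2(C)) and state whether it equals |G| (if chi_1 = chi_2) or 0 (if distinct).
Sum = 0; so <chi_1, chi_2> = 0 (distinct irreducibles are orthogonal).

Why: Compute term by term over conjugacy classes (|C| * chi_1(C) * conj(chi_2(C))):
  1*(1)*conj(1) + 1*(1)*conj(1) + 2*(1)*conj(1) + 2*(1)*conj(1) + 3*(1)*conj(-1) + 3*(1)*conj(-1)
  = (1) + (1) + (2) + (2) + (-3) + (-3)
  = 0.
Dividing by |G| = 12 gives 0/12 = 0, matching the row-orthogonality relation <chi_1, chi_2> = [chi_1 = chi_2].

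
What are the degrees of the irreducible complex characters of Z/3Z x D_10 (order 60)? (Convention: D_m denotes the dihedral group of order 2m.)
Dimensions: 1, 1, 1, 1, 1, 1, 1, 1, 1, 1, 1, 1, 2, 2, 2, 2, 2, 2, 2, 2, 2, 2, 2, 2

Argument: There are 24 irreducibles (= number of conjugacy classes). Their dimensions d_i satisfy sum d_i^2 = |G| = 60: 1 + 1 + 1 + 1 + 1 + 1 + 1 + 1 + 1 + 1 + 1 + 1 + 4 + 4 + 4 + 4 + 4 + 4 + 4 + 4 + 4 + 4 + 4 + 4 = 60. (For the product with Z/3Z: each of the 3 1-dim characters of Z/3Z tensors with each irrep of D_10, giving 3 copies of each D_10-dimension.)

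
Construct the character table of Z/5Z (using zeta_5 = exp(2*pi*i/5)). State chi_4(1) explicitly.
Character table of Z/5Z (irreps indexed chi_0,...,chi_4 with chi_k(m) = zeta_5^(k*m), zeta_5 = exp(2*pi*i/5)):
  irrep \ class  {0} (size 1)  {1} (size 1)    {2} (size 1)    {3} (size 1)    {4} (size 1)  
  chi_0          1             1               1               1               1             
  chi_1          1             exp(2*I*pi/5)   exp(4*I*pi/5)   exp(-4*I*pi/5)  exp(-2*I*pi/5)
  chi_2          1             exp(4*I*pi/5)   exp(-2*I*pi/5)  exp(2*I*pi/5)   exp(-4*I*pi/5)
  chi_3          1             exp(-4*I*pi/5)  exp(2*I*pi/5)   exp(-2*I*pi/5)  exp(4*I*pi/5) 
  chi_4          1             exp(-2*I*pi/5)  exp(-4*I*pi/5)  exp(4*I*pi/5)   exp(2*I*pi/5) 

Spot check: chi_4(1) = zeta_5^(4*1) = zeta_5^4 = exp(-2*I*pi/5).

Details: Z/5Z is abelian, so all 5 irreducible complex representations are 1-dimensional. They are given by chi_k(m) = zeta_5^(k*m) for k = 0,...,4. Row orthogonality: sum_m chi_k(m) conj(chi_l(m)) = 5 * [k = l].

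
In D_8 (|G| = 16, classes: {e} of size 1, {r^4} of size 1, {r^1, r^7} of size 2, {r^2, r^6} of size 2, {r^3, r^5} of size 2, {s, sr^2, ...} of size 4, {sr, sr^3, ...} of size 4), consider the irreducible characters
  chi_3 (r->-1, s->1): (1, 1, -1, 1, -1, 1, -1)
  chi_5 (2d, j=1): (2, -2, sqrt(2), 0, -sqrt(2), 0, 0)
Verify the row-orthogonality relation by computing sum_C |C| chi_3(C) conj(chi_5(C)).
Sum = 0; so <chi_3, chi_5> = 0 (distinct irreducibles are orthogonal).

Derivation: Compute term by term over conjugacy classes (|C| * chi_3(C) * conj(chi_5(C))):
  1*(1)*conj(2) + 1*(1)*conj(-2) + 2*(-1)*conj(sqrt(2)) + 2*(1)*conj(0) + 2*(-1)*conj(-sqrt(2)) + 4*(1)*conj(0) + 4*(-1)*conj(0)
  = (2) + (-2) + (-2*sqrt(2)) + (0) + (2*sqrt(2)) + (0) + (0)
  = 0.
Dividing by |G| = 16 gives 0/16 = 0, matching the row-orthogonality relation <chi_3, chi_5> = [chi_3 = chi_5].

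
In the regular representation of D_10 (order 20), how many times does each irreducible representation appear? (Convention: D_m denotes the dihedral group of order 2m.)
Each irreducible V_i of dimension d_i appears with multiplicity d_i, i.e. rho_reg = (direct sum over all irreducibles V_i) d_i V_i. The irreducible dimensions for D_10 are 1, 1, 1, 1, 2, 2, 2, 2: 4 irreducibles of dimension 1, each with multiplicity 1; 4 irreducibles of dimension 2, each with multiplicity 2. Total dimension 4*1*1 + 4*2*2 = 20 = |G|.

Argument: General theorem: in the regular representation of a finite group G, each irreducible appears with multiplicity equal to its dimension. Check: dim(rho_reg) = sum d_i^2 = 1 + 1 + 1 + 1 + 4 + 4 + 4 + 4 = 20 = |G|.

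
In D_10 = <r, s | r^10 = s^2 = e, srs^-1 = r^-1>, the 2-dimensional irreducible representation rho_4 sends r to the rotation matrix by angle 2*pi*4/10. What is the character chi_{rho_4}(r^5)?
chi_{rho_4}(r^5) = 2*cos(2*pi*4*5/10) = 2

Why: rho_4(r^5) is rotation by angle 2*pi*4*5/10, whose trace is 2*cos(2*pi*4*5/10) = 2.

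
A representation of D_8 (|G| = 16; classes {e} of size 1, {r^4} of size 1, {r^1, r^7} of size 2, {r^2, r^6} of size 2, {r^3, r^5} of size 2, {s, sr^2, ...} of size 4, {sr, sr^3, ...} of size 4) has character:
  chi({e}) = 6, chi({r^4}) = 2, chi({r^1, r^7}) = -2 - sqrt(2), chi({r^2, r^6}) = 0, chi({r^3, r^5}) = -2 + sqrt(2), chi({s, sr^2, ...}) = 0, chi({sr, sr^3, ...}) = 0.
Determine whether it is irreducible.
Not irreducible (reducible): <chi, chi> = 4 > 1.

Derivation: <chi, chi> = (1/|G|) sum_C |C| * |chi(C)|^2 = (1/16)[1*|6|^2 + 1*|2|^2 + 2*|-2 - sqrt(2)|^2 + 2*|0|^2 + 2*|-2 + sqrt(2)|^2 + 4*|0|^2 + 4*|0|^2]
  = (1/16)[(36) + (4) + (8*sqrt(2) + 12) + (0) + (12 - 8*sqrt(2)) + (0) + (0)] = 64/16 = 4.
A character is irreducible iff <chi, chi> = 1, so this representation is reducible.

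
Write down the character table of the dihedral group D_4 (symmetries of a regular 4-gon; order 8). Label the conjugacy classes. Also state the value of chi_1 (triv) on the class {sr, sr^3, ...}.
Conjugacy classes: {e} of size 1, {r^2} of size 1, {r^1, r^3} of size 2, {s, sr^2, ...} of size 2, {sr, sr^3, ...} of size 2.
Character table:
  irrep \ class              {e} (size 1)  {r^2} (size 1)  {r^1, r^3} (size 2)  {s, sr^2, ...} (size 2)  {sr, sr^3, ...} (size 2)
  chi_1 (triv)               1             1               1                    1                        1                       
  chi_2 (sign: r->1, s->-1)  1             1               1                    -1                       -1                      
  chi_3 (r->-1, s->1)        1             1               -1                   1                        -1                      
  chi_4 (r->-1, s->-1)       1             1               -1                   -1                       1                       
  chi_5 (2d, j=1)            2             -2              0                    0                        0                       

Spot check: chi_1 (triv) on {sr, sr^3, ...} = 1.

Reasoning: D_4 has order 2*4 = 8 with 5 conjugacy classes, hence 5 irreducibles. Sum of squared dims 1 + 1 + 1 + 1 + 4 = 8 = |G|. Linear characters come from the abelianisation; the 2-dimensional irreps have character r^k -> 2*cos(2*pi*j*k/4), reflections -> 0.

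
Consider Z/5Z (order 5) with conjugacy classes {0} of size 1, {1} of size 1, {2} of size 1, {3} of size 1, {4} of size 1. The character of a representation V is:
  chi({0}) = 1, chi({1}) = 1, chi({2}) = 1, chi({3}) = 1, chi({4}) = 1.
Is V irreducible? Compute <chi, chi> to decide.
Irreducible: <chi, chi> = 1.

Why: <chi, chi> = (1/|G|) sum_C |C| * |chi(C)|^2 = (1/5)[1*|1|^2 + 1*|1|^2 + 1*|1|^2 + 1*|1|^2 + 1*|1|^2]
  = (1/5)[(1) + (1) + (1) + (1) + (1)] = 5/5 = 1.
(Exp terms are combined using exp(i*s)*conj(exp(i*t)) = exp(i*(s-t)), and sums of them are collapsed using the identity that for every m > 1 the m distinct m-th roots of unity sum to 0, e.g. 1 + exp(2*I*pi/3) + exp(-2*I*pi/3) = 0.)
A character is irreducible iff <chi, chi> = 1, so this representation is irreducible.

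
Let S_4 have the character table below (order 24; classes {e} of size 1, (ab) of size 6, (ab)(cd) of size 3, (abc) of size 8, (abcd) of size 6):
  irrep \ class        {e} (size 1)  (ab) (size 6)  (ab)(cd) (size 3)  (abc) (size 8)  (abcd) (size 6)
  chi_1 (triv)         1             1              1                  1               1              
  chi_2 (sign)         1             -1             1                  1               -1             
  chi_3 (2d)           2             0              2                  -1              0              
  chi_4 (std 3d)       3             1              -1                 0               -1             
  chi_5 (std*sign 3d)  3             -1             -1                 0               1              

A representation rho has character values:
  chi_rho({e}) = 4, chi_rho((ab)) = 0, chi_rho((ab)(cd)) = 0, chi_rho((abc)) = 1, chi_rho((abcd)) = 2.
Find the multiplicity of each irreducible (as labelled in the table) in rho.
Multiplicities: chi_1: 1, chi_2: 0, chi_3: 0, chi_4: 0, chi_5: 1.

Justification: Use <chi_rho, chi> = (1/|G|) sum_C |C| * chi_rho(C) * conj(chi(C)) with |G| = 24 for each irreducible chi in the table:
  <chi_rho, chi_1> = (1/24)[1*(4)*conj(1) + 6*(0)*conj(1) + 3*(0)*conj(1) + 8*(1)*conj(1) + 6*(2)*conj(1)]
      = (1/24)[(4) + (0) + (0) + (8) + (12)] = 24/24 = 1
  <chi_rho, chi_2> = (1/24)[1*(4)*conj(1) + 6*(0)*conj(-1) + 3*(0)*conj(1) + 8*(1)*conj(1) + 6*(2)*conj(-1)]
      = (1/24)[(4) + (0) + (0) + (8) + (-12)] = 0/24 = 0
  <chi_rho, chi_3> = (1/24)[1*(4)*conj(2) + 6*(0)*conj(0) + 3*(0)*conj(2) + 8*(1)*conj(-1) + 6*(2)*conj(0)]
      = (1/24)[(8) + (0) + (0) + (-8) + (0)] = 0/24 = 0
  <chi_rho, chi_4> = (1/24)[1*(4)*conj(3) + 6*(0)*conj(1) + 3*(0)*conj(-1) + 8*(1)*conj(0) + 6*(2)*conj(-1)]
      = (1/24)[(12) + (0) + (0) + (0) + (-12)] = 0/24 = 0
  <chi_rho, chi_5> = (1/24)[1*(4)*conj(3) + 6*(0)*conj(-1) + 3*(0)*conj(-1) + 8*(1)*conj(0) + 6*(2)*conj(1)]
      = (1/24)[(12) + (0) + (0) + (0) + (12)] = 24/24 = 1
Dimension check: dim(rho) = sum (mult * dim) = 1*1 + 0*1 + 0*2 + 0*3 + 1*3 = 4 = chi_rho(e) = 4.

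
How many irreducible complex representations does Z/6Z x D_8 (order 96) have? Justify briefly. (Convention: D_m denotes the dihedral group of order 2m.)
42

Details: The number of irreducible complex representations of a finite group equals its number of conjugacy classes. For a direct product, #classes(G x H) = #classes(G) * #classes(H). Z/6Z has 6 classes (abelian), D_8 has 7 classes, so 6 * 7 = 42, so Z/6Z x D_8 (order 96) has exactly 42 irreducible complex representations.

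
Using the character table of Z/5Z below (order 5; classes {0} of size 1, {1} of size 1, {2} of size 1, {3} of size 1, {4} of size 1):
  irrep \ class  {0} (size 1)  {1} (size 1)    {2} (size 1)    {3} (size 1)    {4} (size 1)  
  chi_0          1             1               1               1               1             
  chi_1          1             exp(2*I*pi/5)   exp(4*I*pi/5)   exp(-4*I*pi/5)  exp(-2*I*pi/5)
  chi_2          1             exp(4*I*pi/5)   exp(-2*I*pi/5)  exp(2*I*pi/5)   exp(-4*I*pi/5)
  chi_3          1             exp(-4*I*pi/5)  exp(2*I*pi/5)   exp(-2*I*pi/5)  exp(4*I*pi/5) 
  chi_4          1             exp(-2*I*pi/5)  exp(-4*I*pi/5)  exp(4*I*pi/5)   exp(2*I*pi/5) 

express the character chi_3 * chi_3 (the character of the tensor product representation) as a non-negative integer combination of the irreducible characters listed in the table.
chi_3 tensor chi_3 = chi_1 (all other irreducibles have multiplicity 0).

Derivation: The character of a tensor product is the pointwise product (chi_3 * chi_3)(C) = chi_3(C) * chi_3(C):
  {0}: (1)*(1), {1}: (exp(-4*I*pi/5))*(exp(-4*I*pi/5)), {2}: (exp(2*I*pi/5))*(exp(2*I*pi/5)), {3}: (exp(-2*I*pi/5))*(exp(-2*I*pi/5)), {4}: (exp(4*I*pi/5))*(exp(4*I*pi/5))
so (chi_3 * chi_3) takes values
  {0} -> 1, {1} -> exp(2*I*pi/5), {2} -> exp(4*I*pi/5), {3} -> exp(-4*I*pi/5), {4} -> exp(-2*I*pi/5).
Now take the inner product of this character with each irreducible chi from the table, <chi_3*chi_3, chi> = (1/5) sum_C |C| (chi_3*chi_3)(C) conj(chi(C)):
  <chi_3*chi_3, chi_0> = (1/5)[1*(1)*conj(1) + 1*(exp(2*I*pi/5))*conj(1) + 1*(exp(4*I*pi/5))*conj(1) + 1*(exp(-4*I*pi/5))*conj(1) + 1*(exp(-2*I*pi/5))*conj(1)]
      = (1/5)[(1) + (exp(2*I*pi/5)) + (exp(4*I*pi/5)) + (exp(-4*I*pi/5)) + (exp(-2*I*pi/5))] = 0/5 = 0
  <chi_3*chi_3, chi_1> = (1/5)[1*(1)*conj(1) + 1*(exp(2*I*pi/5))*conj(exp(2*I*pi/5)) + 1*(exp(4*I*pi/5))*conj(exp(4*I*pi/5)) + 1*(exp(-4*I*pi/5))*conj(exp(-4*I*pi/5)) + 1*(exp(-2*I*pi/5))*conj(exp(-2*I*pi/5))]
      = (1/5)[(1) + (1) + (1) + (1) + (1)] = 5/5 = 1
  <chi_3*chi_3, chi_2> = (1/5)[1*(1)*conj(1) + 1*(exp(2*I*pi/5))*conj(exp(4*I*pi/5)) + 1*(exp(4*I*pi/5))*conj(exp(-2*I*pi/5)) + 1*(exp(-4*I*pi/5))*conj(exp(2*I*pi/5)) + 1*(exp(-2*I*pi/5))*conj(exp(-4*I*pi/5))]
      = (1/5)[(1) + (exp(-2*I*pi/5)) + (exp(-4*I*pi/5)) + (exp(4*I*pi/5)) + (exp(2*I*pi/5))] = 0/5 = 0
  <chi_3*chi_3, chi_3> = (1/5)[1*(1)*conj(1) + 1*(exp(2*I*pi/5))*conj(exp(-4*I*pi/5)) + 1*(exp(4*I*pi/5))*conj(exp(2*I*pi/5)) + 1*(exp(-4*I*pi/5))*conj(exp(-2*I*pi/5)) + 1*(exp(-2*I*pi/5))*conj(exp(4*I*pi/5))]
      = (1/5)[(1) + (exp(-4*I*pi/5)) + (exp(2*I*pi/5)) + (exp(-2*I*pi/5)) + (exp(4*I*pi/5))] = 0/5 = 0
  <chi_3*chi_3, chi_4> = (1/5)[1*(1)*conj(1) + 1*(exp(2*I*pi/5))*conj(exp(-2*I*pi/5)) + 1*(exp(4*I*pi/5))*conj(exp(-4*I*pi/5)) + 1*(exp(-4*I*pi/5))*conj(exp(4*I*pi/5)) + 1*(exp(-2*I*pi/5))*conj(exp(2*I*pi/5))]
      = (1/5)[(1) + (exp(4*I*pi/5)) + (exp(-2*I*pi/5)) + (exp(2*I*pi/5)) + (exp(-4*I*pi/5))] = 0/5 = 0
(Exp terms are combined using exp(i*s)*conj(exp(i*t)) = exp(i*(s-t)), and sums of them are collapsed using the identity that for every m > 1 the m distinct m-th roots of unity sum to 0, e.g. 1 + exp(2*I*pi/3) + exp(-2*I*pi/3) = 0.)
Hence the multiplicities are chi_1: 1. Dimension check: dim(chi_3)*dim(chi_3) = 1*1 = 1 and sum (mult * dim) = 1*1 = 1.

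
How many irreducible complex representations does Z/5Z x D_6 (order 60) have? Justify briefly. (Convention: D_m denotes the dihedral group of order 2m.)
30

Solution. The number of irreducible complex representations of a finite group equals its number of conjugacy classes. For a direct product, #classes(G x H) = #classes(G) * #classes(H). Z/5Z has 5 classes (abelian), D_6 has 6 classes, so 5 * 6 = 30, so Z/5Z x D_6 (order 60) has exactly 30 irreducible complex representations.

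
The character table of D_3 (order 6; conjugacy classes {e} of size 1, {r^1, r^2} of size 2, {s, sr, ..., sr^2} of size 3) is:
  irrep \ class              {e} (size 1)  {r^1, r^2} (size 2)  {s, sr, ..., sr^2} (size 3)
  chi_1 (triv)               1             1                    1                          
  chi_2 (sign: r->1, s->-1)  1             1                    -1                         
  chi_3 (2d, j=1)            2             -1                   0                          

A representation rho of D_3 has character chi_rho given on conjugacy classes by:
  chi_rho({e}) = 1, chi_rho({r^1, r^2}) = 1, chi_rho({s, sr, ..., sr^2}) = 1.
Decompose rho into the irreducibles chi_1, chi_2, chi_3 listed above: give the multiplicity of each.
Multiplicities: chi_1: 1, chi_2: 0, chi_3: 0.

Explanation: Use <chi_rho, chi> = (1/|G|) sum_C |C| * chi_rho(C) * conj(chi(C)) with |G| = 6 for each irreducible chi in the table:
  <chi_rho, chi_1> = (1/6)[1*(1)*conj(1) + 2*(1)*conj(1) + 3*(1)*conj(1)]
      = (1/6)[(1) + (2) + (3)] = 6/6 = 1
  <chi_rho, chi_2> = (1/6)[1*(1)*conj(1) + 2*(1)*conj(1) + 3*(1)*conj(-1)]
      = (1/6)[(1) + (2) + (-3)] = 0/6 = 0
  <chi_rho, chi_3> = (1/6)[1*(1)*conj(2) + 2*(1)*conj(-1) + 3*(1)*conj(0)]
      = (1/6)[(2) + (-2) + (0)] = 0/6 = 0
Dimension check: dim(rho) = sum (mult * dim) = 1*1 + 0*1 + 0*2 = 1 = chi_rho(e) = 1.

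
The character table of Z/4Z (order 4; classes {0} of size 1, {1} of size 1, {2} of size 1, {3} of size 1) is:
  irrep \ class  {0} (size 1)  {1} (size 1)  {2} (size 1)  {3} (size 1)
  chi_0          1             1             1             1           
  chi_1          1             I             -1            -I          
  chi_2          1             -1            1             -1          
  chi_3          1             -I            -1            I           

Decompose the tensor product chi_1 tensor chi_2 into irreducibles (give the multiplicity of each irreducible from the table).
chi_1 tensor chi_2 = chi_3 (all other irreducibles have multiplicity 0).

Explanation: The character of a tensor product is the pointwise product (chi_1 * chi_2)(C) = chi_1(C) * chi_2(C):
  {0}: (1)*(1), {1}: (I)*(-1), {2}: (-1)*(1), {3}: (-I)*(-1)
so (chi_1 * chi_2) takes values
  {0} -> 1, {1} -> -I, {2} -> -1, {3} -> I.
Now take the inner product of this character with each irreducible chi from the table, <chi_1*chi_2, chi> = (1/4) sum_C |C| (chi_1*chi_2)(C) conj(chi(C)):
  <chi_1*chi_2, chi_0> = (1/4)[1*(1)*conj(1) + 1*(-I)*conj(1) + 1*(-1)*conj(1) + 1*(I)*conj(1)]
      = (1/4)[(1) + (-I) + (-1) + (I)] = 0/4 = 0
  <chi_1*chi_2, chi_1> = (1/4)[1*(1)*conj(1) + 1*(-I)*conj(I) + 1*(-1)*conj(-1) + 1*(I)*conj(-I)]
      = (1/4)[(1) + (-1) + (1) + (-1)] = 0/4 = 0
  <chi_1*chi_2, chi_2> = (1/4)[1*(1)*conj(1) + 1*(-I)*conj(-1) + 1*(-1)*conj(1) + 1*(I)*conj(-1)]
      = (1/4)[(1) + (I) + (-1) + (-I)] = 0/4 = 0
  <chi_1*chi_2, chi_3> = (1/4)[1*(1)*conj(1) + 1*(-I)*conj(-I) + 1*(-1)*conj(-1) + 1*(I)*conj(I)]
      = (1/4)[(1) + (1) + (1) + (1)] = 4/4 = 1
(Exp terms are combined using exp(i*s)*conj(exp(i*t)) = exp(i*(s-t)), and sums of them are collapsed using the identity that for every m > 1 the m distinct m-th roots of unity sum to 0, e.g. 1 + exp(2*I*pi/3) + exp(-2*I*pi/3) = 0.)
Hence the multiplicities are chi_3: 1. Dimension check: dim(chi_1)*dim(chi_2) = 1*1 = 1 and sum (mult * dim) = 1*1 = 1.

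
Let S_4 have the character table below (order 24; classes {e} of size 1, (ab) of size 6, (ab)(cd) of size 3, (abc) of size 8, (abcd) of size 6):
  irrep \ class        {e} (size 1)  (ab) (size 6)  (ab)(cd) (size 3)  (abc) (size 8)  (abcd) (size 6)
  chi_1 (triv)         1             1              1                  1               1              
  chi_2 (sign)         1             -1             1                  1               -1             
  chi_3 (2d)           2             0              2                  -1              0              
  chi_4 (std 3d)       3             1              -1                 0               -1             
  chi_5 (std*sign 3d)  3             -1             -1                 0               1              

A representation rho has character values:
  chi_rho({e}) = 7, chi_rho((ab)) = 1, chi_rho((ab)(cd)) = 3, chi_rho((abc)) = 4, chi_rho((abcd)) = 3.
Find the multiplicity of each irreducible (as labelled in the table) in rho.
Multiplicities: chi_1: 3, chi_2: 1, chi_3: 0, chi_4: 0, chi_5: 1.

Derivation: Use <chi_rho, chi> = (1/|G|) sum_C |C| * chi_rho(C) * conj(chi(C)) with |G| = 24 for each irreducible chi in the table:
  <chi_rho, chi_1> = (1/24)[1*(7)*conj(1) + 6*(1)*conj(1) + 3*(3)*conj(1) + 8*(4)*conj(1) + 6*(3)*conj(1)]
      = (1/24)[(7) + (6) + (9) + (32) + (18)] = 72/24 = 3
  <chi_rho, chi_2> = (1/24)[1*(7)*conj(1) + 6*(1)*conj(-1) + 3*(3)*conj(1) + 8*(4)*conj(1) + 6*(3)*conj(-1)]
      = (1/24)[(7) + (-6) + (9) + (32) + (-18)] = 24/24 = 1
  <chi_rho, chi_3> = (1/24)[1*(7)*conj(2) + 6*(1)*conj(0) + 3*(3)*conj(2) + 8*(4)*conj(-1) + 6*(3)*conj(0)]
      = (1/24)[(14) + (0) + (18) + (-32) + (0)] = 0/24 = 0
  <chi_rho, chi_4> = (1/24)[1*(7)*conj(3) + 6*(1)*conj(1) + 3*(3)*conj(-1) + 8*(4)*conj(0) + 6*(3)*conj(-1)]
      = (1/24)[(21) + (6) + (-9) + (0) + (-18)] = 0/24 = 0
  <chi_rho, chi_5> = (1/24)[1*(7)*conj(3) + 6*(1)*conj(-1) + 3*(3)*conj(-1) + 8*(4)*conj(0) + 6*(3)*conj(1)]
      = (1/24)[(21) + (-6) + (-9) + (0) + (18)] = 24/24 = 1
Dimension check: dim(rho) = sum (mult * dim) = 3*1 + 1*1 + 0*2 + 0*3 + 1*3 = 7 = chi_rho(e) = 7.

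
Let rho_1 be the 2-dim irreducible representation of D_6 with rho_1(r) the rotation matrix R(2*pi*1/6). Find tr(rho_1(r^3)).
chi_{rho_1}(r^3) = 2*cos(2*pi*1*3/6) = -2

Solution. rho_1(r^3) is rotation by angle 2*pi*1*3/6, whose trace is 2*cos(2*pi*1*3/6) = -2.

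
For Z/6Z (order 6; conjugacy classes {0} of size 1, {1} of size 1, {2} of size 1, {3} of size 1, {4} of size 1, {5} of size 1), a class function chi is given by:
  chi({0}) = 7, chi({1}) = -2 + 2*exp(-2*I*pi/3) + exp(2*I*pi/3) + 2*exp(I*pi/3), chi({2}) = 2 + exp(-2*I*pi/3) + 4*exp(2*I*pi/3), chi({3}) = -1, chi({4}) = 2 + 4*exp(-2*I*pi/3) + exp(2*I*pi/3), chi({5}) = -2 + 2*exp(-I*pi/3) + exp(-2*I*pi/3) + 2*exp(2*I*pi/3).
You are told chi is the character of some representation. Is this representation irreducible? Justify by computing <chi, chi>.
Not irreducible (reducible): <chi, chi> = 13 > 1.

Proof sketch: <chi, chi> = (1/|G|) sum_C |C| * |chi(C)|^2 = (1/6)[1*|7|^2 + 1*|-2 + 2*exp(-2*I*pi/3) + exp(2*I*pi/3) + 2*exp(I*pi/3)|^2 + 1*|2 + exp(-2*I*pi/3) + 4*exp(2*I*pi/3)|^2 + 1*|-1|^2 + 1*|2 + 4*exp(-2*I*pi/3) + exp(2*I*pi/3)|^2 + 1*|-2 + 2*exp(-I*pi/3) + exp(-2*I*pi/3) + 2*exp(2*I*pi/3)|^2]
  = (1/6)[(49) + (7) + (7) + (1) + (7) + (7)] = 78/6 = 13.
(Exp terms are combined using exp(i*s)*conj(exp(i*t)) = exp(i*(s-t)), and sums of them are collapsed using the identity that for every m > 1 the m distinct m-th roots of unity sum to 0, e.g. 1 + exp(2*I*pi/3) + exp(-2*I*pi/3) = 0.)
A character is irreducible iff <chi, chi> = 1, so this representation is reducible.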